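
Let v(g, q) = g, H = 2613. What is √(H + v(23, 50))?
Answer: 2*√659 ≈ 51.342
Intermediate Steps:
√(H + v(23, 50)) = √(2613 + 23) = √2636 = 2*√659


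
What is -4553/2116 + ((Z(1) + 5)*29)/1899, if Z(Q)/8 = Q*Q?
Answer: -7848415/4018284 ≈ -1.9532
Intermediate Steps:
Z(Q) = 8*Q**2 (Z(Q) = 8*(Q*Q) = 8*Q**2)
-4553/2116 + ((Z(1) + 5)*29)/1899 = -4553/2116 + ((8*1**2 + 5)*29)/1899 = -4553*1/2116 + ((8*1 + 5)*29)*(1/1899) = -4553/2116 + ((8 + 5)*29)*(1/1899) = -4553/2116 + (13*29)*(1/1899) = -4553/2116 + 377*(1/1899) = -4553/2116 + 377/1899 = -7848415/4018284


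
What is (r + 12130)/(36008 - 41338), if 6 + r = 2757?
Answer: -14881/5330 ≈ -2.7919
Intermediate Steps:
r = 2751 (r = -6 + 2757 = 2751)
(r + 12130)/(36008 - 41338) = (2751 + 12130)/(36008 - 41338) = 14881/(-5330) = 14881*(-1/5330) = -14881/5330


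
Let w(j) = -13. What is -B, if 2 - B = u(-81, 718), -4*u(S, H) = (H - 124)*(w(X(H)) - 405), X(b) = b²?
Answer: 62071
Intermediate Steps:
u(S, H) = -12958 + 209*H/2 (u(S, H) = -(H - 124)*(-13 - 405)/4 = -(-124 + H)*(-418)/4 = -(51832 - 418*H)/4 = -12958 + 209*H/2)
B = -62071 (B = 2 - (-12958 + (209/2)*718) = 2 - (-12958 + 75031) = 2 - 1*62073 = 2 - 62073 = -62071)
-B = -1*(-62071) = 62071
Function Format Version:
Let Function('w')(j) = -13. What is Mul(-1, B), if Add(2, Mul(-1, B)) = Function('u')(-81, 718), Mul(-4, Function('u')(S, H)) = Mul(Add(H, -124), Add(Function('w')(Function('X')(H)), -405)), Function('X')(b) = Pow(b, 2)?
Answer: 62071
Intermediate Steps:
Function('u')(S, H) = Add(-12958, Mul(Rational(209, 2), H)) (Function('u')(S, H) = Mul(Rational(-1, 4), Mul(Add(H, -124), Add(-13, -405))) = Mul(Rational(-1, 4), Mul(Add(-124, H), -418)) = Mul(Rational(-1, 4), Add(51832, Mul(-418, H))) = Add(-12958, Mul(Rational(209, 2), H)))
B = -62071 (B = Add(2, Mul(-1, Add(-12958, Mul(Rational(209, 2), 718)))) = Add(2, Mul(-1, Add(-12958, 75031))) = Add(2, Mul(-1, 62073)) = Add(2, -62073) = -62071)
Mul(-1, B) = Mul(-1, -62071) = 62071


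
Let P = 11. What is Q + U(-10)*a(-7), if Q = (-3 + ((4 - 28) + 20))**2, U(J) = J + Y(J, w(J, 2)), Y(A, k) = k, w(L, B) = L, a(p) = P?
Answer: -171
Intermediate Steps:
a(p) = 11
U(J) = 2*J (U(J) = J + J = 2*J)
Q = 49 (Q = (-3 + (-24 + 20))**2 = (-3 - 4)**2 = (-7)**2 = 49)
Q + U(-10)*a(-7) = 49 + (2*(-10))*11 = 49 - 20*11 = 49 - 220 = -171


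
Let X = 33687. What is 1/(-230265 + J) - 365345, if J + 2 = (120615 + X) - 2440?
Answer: -28644874726/78405 ≈ -3.6535e+5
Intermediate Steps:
J = 151860 (J = -2 + ((120615 + 33687) - 2440) = -2 + (154302 - 2440) = -2 + 151862 = 151860)
1/(-230265 + J) - 365345 = 1/(-230265 + 151860) - 365345 = 1/(-78405) - 365345 = -1/78405 - 365345 = -28644874726/78405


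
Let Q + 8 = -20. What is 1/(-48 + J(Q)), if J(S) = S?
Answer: -1/76 ≈ -0.013158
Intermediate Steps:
Q = -28 (Q = -8 - 20 = -28)
1/(-48 + J(Q)) = 1/(-48 - 28) = 1/(-76) = -1/76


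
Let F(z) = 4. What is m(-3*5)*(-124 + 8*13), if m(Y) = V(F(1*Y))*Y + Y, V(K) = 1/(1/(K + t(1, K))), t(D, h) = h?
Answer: 2700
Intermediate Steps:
V(K) = 2*K (V(K) = 1/(1/(K + K)) = 1/(1/(2*K)) = 2*K)
m(Y) = 9*Y (m(Y) = (2*4)*Y + Y = 8*Y + Y = 9*Y)
m(-3*5)*(-124 + 8*13) = (9*(-3*5))*(-124 + 8*13) = (9*(-15))*(-124 + 104) = -135*(-20) = 2700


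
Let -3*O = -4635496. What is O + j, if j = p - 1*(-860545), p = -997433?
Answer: 4224832/3 ≈ 1.4083e+6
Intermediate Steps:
O = 4635496/3 (O = -1/3*(-4635496) = 4635496/3 ≈ 1.5452e+6)
j = -136888 (j = -997433 - 1*(-860545) = -997433 + 860545 = -136888)
O + j = 4635496/3 - 136888 = 4224832/3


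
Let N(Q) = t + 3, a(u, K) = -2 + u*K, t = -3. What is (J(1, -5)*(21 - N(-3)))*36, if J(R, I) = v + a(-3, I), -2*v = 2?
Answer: 9072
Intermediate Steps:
v = -1 (v = -½*2 = -1)
a(u, K) = -2 + K*u
N(Q) = 0 (N(Q) = -3 + 3 = 0)
J(R, I) = -3 - 3*I (J(R, I) = -1 + (-2 + I*(-3)) = -1 + (-2 - 3*I) = -3 - 3*I)
(J(1, -5)*(21 - N(-3)))*36 = ((-3 - 3*(-5))*(21 - 1*0))*36 = ((-3 + 15)*(21 + 0))*36 = (12*21)*36 = 252*36 = 9072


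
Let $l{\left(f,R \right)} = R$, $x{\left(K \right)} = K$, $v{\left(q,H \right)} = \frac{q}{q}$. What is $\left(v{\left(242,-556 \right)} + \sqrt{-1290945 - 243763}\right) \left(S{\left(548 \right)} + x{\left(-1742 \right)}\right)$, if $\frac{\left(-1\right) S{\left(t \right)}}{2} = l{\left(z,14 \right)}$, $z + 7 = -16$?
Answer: $-1770 - 3540 i \sqrt{383677} \approx -1770.0 - 2.1927 \cdot 10^{6} i$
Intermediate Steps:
$z = -23$ ($z = -7 - 16 = -23$)
$v{\left(q,H \right)} = 1$
$S{\left(t \right)} = -28$ ($S{\left(t \right)} = \left(-2\right) 14 = -28$)
$\left(v{\left(242,-556 \right)} + \sqrt{-1290945 - 243763}\right) \left(S{\left(548 \right)} + x{\left(-1742 \right)}\right) = \left(1 + \sqrt{-1290945 - 243763}\right) \left(-28 - 1742\right) = \left(1 + \sqrt{-1534708}\right) \left(-1770\right) = \left(1 + 2 i \sqrt{383677}\right) \left(-1770\right) = -1770 - 3540 i \sqrt{383677}$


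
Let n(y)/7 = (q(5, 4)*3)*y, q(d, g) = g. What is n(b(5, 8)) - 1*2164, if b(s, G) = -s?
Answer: -2584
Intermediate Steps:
n(y) = 84*y (n(y) = 7*((4*3)*y) = 7*(12*y) = 84*y)
n(b(5, 8)) - 1*2164 = 84*(-1*5) - 1*2164 = 84*(-5) - 2164 = -420 - 2164 = -2584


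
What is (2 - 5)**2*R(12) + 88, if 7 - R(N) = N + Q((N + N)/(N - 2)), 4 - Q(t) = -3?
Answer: -20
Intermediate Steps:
Q(t) = 7 (Q(t) = 4 - 1*(-3) = 4 + 3 = 7)
R(N) = -N (R(N) = 7 - (N + 7) = 7 - (7 + N) = 7 + (-7 - N) = -N)
(2 - 5)**2*R(12) + 88 = (2 - 5)**2*(-1*12) + 88 = (-3)**2*(-12) + 88 = 9*(-12) + 88 = -108 + 88 = -20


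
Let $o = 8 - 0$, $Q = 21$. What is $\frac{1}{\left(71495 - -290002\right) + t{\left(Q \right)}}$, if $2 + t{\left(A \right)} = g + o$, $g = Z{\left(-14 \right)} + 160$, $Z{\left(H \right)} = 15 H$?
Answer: $\frac{1}{361453} \approx 2.7666 \cdot 10^{-6}$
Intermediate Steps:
$o = 8$ ($o = 8 + 0 = 8$)
$g = -50$ ($g = 15 \left(-14\right) + 160 = -210 + 160 = -50$)
$t{\left(A \right)} = -44$ ($t{\left(A \right)} = -2 + \left(-50 + 8\right) = -2 - 42 = -44$)
$\frac{1}{\left(71495 - -290002\right) + t{\left(Q \right)}} = \frac{1}{\left(71495 - -290002\right) - 44} = \frac{1}{\left(71495 + 290002\right) - 44} = \frac{1}{361497 - 44} = \frac{1}{361453}$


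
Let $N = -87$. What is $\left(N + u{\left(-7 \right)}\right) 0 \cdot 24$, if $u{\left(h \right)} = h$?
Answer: $0$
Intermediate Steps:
$\left(N + u{\left(-7 \right)}\right) 0 \cdot 24 = \left(-87 - 7\right) 0 \cdot 24 = \left(-94\right) 0 = 0$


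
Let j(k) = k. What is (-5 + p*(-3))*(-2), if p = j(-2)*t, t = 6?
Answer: -62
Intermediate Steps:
p = -12 (p = -2*6 = -12)
(-5 + p*(-3))*(-2) = (-5 - 12*(-3))*(-2) = (-5 + 36)*(-2) = 31*(-2) = -62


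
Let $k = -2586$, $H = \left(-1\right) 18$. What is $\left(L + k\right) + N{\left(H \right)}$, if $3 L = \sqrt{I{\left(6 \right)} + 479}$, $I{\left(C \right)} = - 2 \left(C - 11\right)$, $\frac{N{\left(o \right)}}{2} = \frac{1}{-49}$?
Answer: $- \frac{126716}{49} + \frac{\sqrt{489}}{3} \approx -2578.7$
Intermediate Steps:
$H = -18$
$N{\left(o \right)} = - \frac{2}{49}$ ($N{\left(o \right)} = \frac{2}{-49} = 2 \left(- \frac{1}{49}\right) = - \frac{2}{49}$)
$I{\left(C \right)} = 22 - 2 C$ ($I{\left(C \right)} = - 2 \left(-11 + C\right) = 22 - 2 C$)
$L = \frac{\sqrt{489}}{3}$ ($L = \frac{\sqrt{\left(22 - 12\right) + 479}}{3} = \frac{\sqrt{10 + 479}}{3} = \frac{\sqrt{489}}{3} \approx 7.3711$)
$\left(L + k\right) + N{\left(H \right)} = \left(\frac{\sqrt{489}}{3} - 2586\right) - \frac{2}{49} = \left(-2586 + \frac{\sqrt{489}}{3}\right) - \frac{2}{49} = - \frac{126716}{49} + \frac{\sqrt{489}}{3}$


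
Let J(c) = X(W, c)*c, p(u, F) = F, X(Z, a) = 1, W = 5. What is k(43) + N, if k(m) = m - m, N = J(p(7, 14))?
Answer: 14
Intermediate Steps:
J(c) = c (J(c) = 1*c = c)
N = 14
k(m) = 0
k(43) + N = 0 + 14 = 14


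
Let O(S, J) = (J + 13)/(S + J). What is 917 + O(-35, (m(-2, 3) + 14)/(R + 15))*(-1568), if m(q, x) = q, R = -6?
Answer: 160041/101 ≈ 1584.6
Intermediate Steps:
O(S, J) = (13 + J)/(J + S)
917 + O(-35, (m(-2, 3) + 14)/(R + 15))*(-1568) = 917 + ((13 + (-2 + 14)/(-6 + 15))/((-2 + 14)/(-6 + 15) - 35))*(-1568) = 917 + ((13 + 12/9)/(12/9 - 35))*(-1568) = 917 + ((13 + 12*(⅑))/(12*(⅑) - 35))*(-1568) = 917 + ((13 + 4/3)/(4/3 - 35))*(-1568) = 917 + ((43/3)/(-101/3))*(-1568) = 917 - 3/101*43/3*(-1568) = 917 - 43/101*(-1568) = 917 + 67424/101 = 160041/101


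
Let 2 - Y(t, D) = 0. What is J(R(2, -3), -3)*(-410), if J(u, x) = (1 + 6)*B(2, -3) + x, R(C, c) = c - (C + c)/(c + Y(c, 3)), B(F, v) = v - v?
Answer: 1230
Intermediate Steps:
Y(t, D) = 2 (Y(t, D) = 2 - 1*0 = 2 + 0 = 2)
B(F, v) = 0
R(C, c) = c - (C + c)/(2 + c) (R(C, c) = c - (C + c)/(c + 2) = c - (C + c)/(2 + c))
J(u, x) = x (J(u, x) = (1 + 6)*0 + x = 7*0 + x = 0 + x = x)
J(R(2, -3), -3)*(-410) = -3*(-410) = 1230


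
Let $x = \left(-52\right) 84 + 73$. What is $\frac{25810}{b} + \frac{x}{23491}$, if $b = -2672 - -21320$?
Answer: $\frac{263104775}{219030084} \approx 1.2012$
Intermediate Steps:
$b = 18648$ ($b = -2672 + 21320 = 18648$)
$x = -4295$ ($x = -4368 + 73 = -4295$)
$\frac{25810}{b} + \frac{x}{23491} = \frac{25810}{18648} - \frac{4295}{23491} = 25810 \cdot \frac{1}{18648} - \frac{4295}{23491} = \frac{12905}{9324} - \frac{4295}{23491} = \frac{263104775}{219030084}$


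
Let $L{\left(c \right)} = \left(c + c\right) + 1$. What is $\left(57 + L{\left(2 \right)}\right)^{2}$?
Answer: $3844$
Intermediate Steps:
$L{\left(c \right)} = 1 + 2 c$ ($L{\left(c \right)} = 2 c + 1 = 1 + 2 c$)
$\left(57 + L{\left(2 \right)}\right)^{2} = \left(57 + \left(1 + 2 \cdot 2\right)\right)^{2} = \left(57 + \left(1 + 4\right)\right)^{2} = \left(57 + 5\right)^{2} = 62^{2} = 3844$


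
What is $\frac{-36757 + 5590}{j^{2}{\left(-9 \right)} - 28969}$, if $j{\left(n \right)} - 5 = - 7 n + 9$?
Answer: $\frac{3463}{2560} \approx 1.3527$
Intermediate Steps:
$j{\left(n \right)} = 14 - 7 n$ ($j{\left(n \right)} = 5 - \left(-9 + 7 n\right) = 14 - 7 n$)
$\frac{-36757 + 5590}{j^{2}{\left(-9 \right)} - 28969} = \frac{-36757 + 5590}{\left(14 - -63\right)^{2} - 28969} = - \frac{31167}{\left(14 + 63\right)^{2} - 28969} = - \frac{31167}{77^{2} - 28969} = - \frac{31167}{5929 - 28969} = - \frac{31167}{-23040} = \left(-31167\right) \left(- \frac{1}{23040}\right) = \frac{3463}{2560}$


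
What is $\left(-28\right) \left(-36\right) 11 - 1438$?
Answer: $9650$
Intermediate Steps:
$\left(-28\right) \left(-36\right) 11 - 1438 = 1008 \cdot 11 - 1438 = 11088 - 1438 = 9650$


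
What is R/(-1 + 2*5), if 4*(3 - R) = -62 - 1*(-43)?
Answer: 31/36 ≈ 0.86111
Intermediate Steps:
R = 31/4 (R = 3 - (-62 - 1*(-43))/4 = 3 - (-62 + 43)/4 = 3 - 1/4*(-19) = 3 + 19/4 = 31/4 ≈ 7.7500)
R/(-1 + 2*5) = 31/(4*(-1 + 2*5)) = 31/(4*(-1 + 10)) = (31/4)/9 = (31/4)*(1/9) = 31/36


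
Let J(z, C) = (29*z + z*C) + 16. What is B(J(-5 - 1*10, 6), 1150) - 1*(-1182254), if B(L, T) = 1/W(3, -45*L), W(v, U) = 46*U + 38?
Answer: 1245703207673/1053668 ≈ 1.1823e+6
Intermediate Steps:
W(v, U) = 38 + 46*U
J(z, C) = 16 + 29*z + C*z (J(z, C) = (29*z + C*z) + 16 = 16 + 29*z + C*z)
B(L, T) = 1/(38 - 2070*L) (B(L, T) = 1/(38 + 46*(-45*L)) = 1/(38 - 2070*L))
B(J(-5 - 1*10, 6), 1150) - 1*(-1182254) = 1/(2*(19 - 1035*(16 + 29*(-5 - 1*10) + 6*(-5 - 1*10)))) - 1*(-1182254) = 1/(2*(19 - 1035*(16 + 29*(-5 - 10) + 6*(-5 - 10)))) + 1182254 = 1/(2*(19 - 1035*(16 + 29*(-15) + 6*(-15)))) + 1182254 = 1/(2*(19 - 1035*(16 - 435 - 90))) + 1182254 = 1/(2*(19 - 1035*(-509))) + 1182254 = 1/(2*(19 + 526815)) + 1182254 = (½)/526834 + 1182254 = (½)*(1/526834) + 1182254 = 1/1053668 + 1182254 = 1245703207673/1053668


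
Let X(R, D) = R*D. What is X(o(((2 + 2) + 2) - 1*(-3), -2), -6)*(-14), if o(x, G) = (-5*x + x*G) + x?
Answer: -4536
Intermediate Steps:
o(x, G) = -4*x + G*x (o(x, G) = (-5*x + G*x) + x = -4*x + G*x)
X(R, D) = D*R
X(o(((2 + 2) + 2) - 1*(-3), -2), -6)*(-14) = -6*(((2 + 2) + 2) - 1*(-3))*(-4 - 2)*(-14) = -6*((4 + 2) + 3)*(-6)*(-14) = -6*(6 + 3)*(-6)*(-14) = -54*(-6)*(-14) = -6*(-54)*(-14) = 324*(-14) = -4536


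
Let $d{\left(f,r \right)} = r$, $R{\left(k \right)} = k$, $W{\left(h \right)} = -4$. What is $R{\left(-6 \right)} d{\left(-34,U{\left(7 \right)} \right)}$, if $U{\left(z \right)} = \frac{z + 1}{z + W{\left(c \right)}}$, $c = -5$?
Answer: $-16$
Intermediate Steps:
$U{\left(z \right)} = \frac{1 + z}{-4 + z}$ ($U{\left(z \right)} = \frac{z + 1}{z - 4} = \frac{1 + z}{-4 + z}$)
$R{\left(-6 \right)} d{\left(-34,U{\left(7 \right)} \right)} = - 6 \frac{1 + 7}{-4 + 7} = - 6 \cdot \frac{1}{3} \cdot 8 = \left(-6\right) \frac{8}{3} = -16$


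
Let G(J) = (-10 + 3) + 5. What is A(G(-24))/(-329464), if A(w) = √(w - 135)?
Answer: -I*√137/329464 ≈ -3.5526e-5*I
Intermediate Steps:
G(J) = -2 (G(J) = -7 + 5 = -2)
A(w) = √(-135 + w)
A(G(-24))/(-329464) = √(-135 - 2)/(-329464) = √(-137)*(-1/329464) = (I*√137)*(-1/329464) = -I*√137/329464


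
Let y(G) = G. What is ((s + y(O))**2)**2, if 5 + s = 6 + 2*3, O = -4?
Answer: 81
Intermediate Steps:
s = 7 (s = -5 + (6 + 2*3) = -5 + (6 + 6) = -5 + 12 = 7)
((s + y(O))**2)**2 = ((7 - 4)**2)**2 = (3**2)**2 = 9**2 = 81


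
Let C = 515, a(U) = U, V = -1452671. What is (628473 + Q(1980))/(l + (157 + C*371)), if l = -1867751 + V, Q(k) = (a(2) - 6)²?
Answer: -628489/3129200 ≈ -0.20085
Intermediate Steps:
Q(k) = 16 (Q(k) = (2 - 6)² = (-4)² = 16)
l = -3320422 (l = -1867751 - 1452671 = -3320422)
(628473 + Q(1980))/(l + (157 + C*371)) = (628473 + 16)/(-3320422 + (157 + 515*371)) = 628489/(-3320422 + (157 + 191065)) = 628489/(-3320422 + 191222) = 628489/(-3129200) = 628489*(-1/3129200) = -628489/3129200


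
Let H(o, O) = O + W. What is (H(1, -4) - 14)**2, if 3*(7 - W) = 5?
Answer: 1444/9 ≈ 160.44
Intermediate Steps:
W = 16/3 (W = 7 - 1/3*5 = 7 - 5/3 = 16/3 ≈ 5.3333)
H(o, O) = 16/3 + O (H(o, O) = O + 16/3 = 16/3 + O)
(H(1, -4) - 14)**2 = ((16/3 - 4) - 14)**2 = (4/3 - 14)**2 = (-38/3)**2 = 1444/9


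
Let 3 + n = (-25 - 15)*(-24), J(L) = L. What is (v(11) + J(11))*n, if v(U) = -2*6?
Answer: -957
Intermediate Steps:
v(U) = -12
n = 957 (n = -3 + (-25 - 15)*(-24) = -3 - 40*(-24) = -3 + 960 = 957)
(v(11) + J(11))*n = (-12 + 11)*957 = -1*957 = -957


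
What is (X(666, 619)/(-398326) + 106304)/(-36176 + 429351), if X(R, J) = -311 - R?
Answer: 42343648081/156611825050 ≈ 0.27037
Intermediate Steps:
(X(666, 619)/(-398326) + 106304)/(-36176 + 429351) = ((-311 - 1*666)/(-398326) + 106304)/(-36176 + 429351) = ((-311 - 666)*(-1/398326) + 106304)/393175 = (-977*(-1/398326) + 106304)*(1/393175) = (977/398326 + 106304)*(1/393175) = (42343648081/398326)*(1/393175) = 42343648081/156611825050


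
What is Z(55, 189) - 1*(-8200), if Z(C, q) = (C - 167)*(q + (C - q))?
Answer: 2040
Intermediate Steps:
Z(C, q) = C*(-167 + C) (Z(C, q) = (-167 + C)*C = C*(-167 + C))
Z(55, 189) - 1*(-8200) = 55*(-167 + 55) - 1*(-8200) = 55*(-112) + 8200 = -6160 + 8200 = 2040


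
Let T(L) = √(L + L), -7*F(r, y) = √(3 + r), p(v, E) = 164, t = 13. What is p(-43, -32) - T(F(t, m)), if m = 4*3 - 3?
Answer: 164 - 2*I*√14/7 ≈ 164.0 - 1.069*I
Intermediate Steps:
m = 9 (m = 12 - 3 = 9)
F(r, y) = -√(3 + r)/7
T(L) = √2*√L (T(L) = √(2*L) = √2*√L)
p(-43, -32) - T(F(t, m)) = 164 - √2*√(-√(3 + 13)/7) = 164 - √2*√(-√16/7) = 164 - √2*√(-⅐*4) = 164 - √2*√(-4/7) = 164 - √2*2*I*√7/7 = 164 - 2*I*√14/7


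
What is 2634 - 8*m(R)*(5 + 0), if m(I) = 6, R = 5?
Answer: 2394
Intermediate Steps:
2634 - 8*m(R)*(5 + 0) = 2634 - 8*6*(5 + 0) = 2634 - 48*5 = 2634 - 1*240 = 2634 - 240 = 2394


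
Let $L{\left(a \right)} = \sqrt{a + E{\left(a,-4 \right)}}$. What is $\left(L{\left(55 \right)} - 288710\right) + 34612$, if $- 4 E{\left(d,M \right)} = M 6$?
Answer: $-254098 + \sqrt{61} \approx -2.5409 \cdot 10^{5}$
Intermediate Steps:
$E{\left(d,M \right)} = - \frac{3 M}{2}$ ($E{\left(d,M \right)} = - \frac{M 6}{4} = - \frac{6 M}{4} = - \frac{3 M}{2}$)
$L{\left(a \right)} = \sqrt{6 + a}$ ($L{\left(a \right)} = \sqrt{a - -6} = \sqrt{a + 6} = \sqrt{6 + a}$)
$\left(L{\left(55 \right)} - 288710\right) + 34612 = \left(\sqrt{6 + 55} - 288710\right) + 34612 = \left(\sqrt{61} - 288710\right) + 34612 = \left(-288710 + \sqrt{61}\right) + 34612 = -254098 + \sqrt{61}$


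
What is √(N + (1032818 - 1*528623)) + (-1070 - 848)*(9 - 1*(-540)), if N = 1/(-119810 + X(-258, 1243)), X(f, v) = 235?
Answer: -1052982 + 2*√72090711801023/23915 ≈ -1.0523e+6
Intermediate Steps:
N = -1/119575 (N = 1/(-119810 + 235) = 1/(-119575) = -1/119575 ≈ -8.3630e-6)
√(N + (1032818 - 1*528623)) + (-1070 - 848)*(9 - 1*(-540)) = √(-1/119575 + (1032818 - 1*528623)) + (-1070 - 848)*(9 - 1*(-540)) = √(-1/119575 + (1032818 - 528623)) - 1918*(9 + 540) = √(-1/119575 + 504195) - 1918*549 = √(60289117124/119575) - 1052982 = 2*√72090711801023/23915 - 1052982 = -1052982 + 2*√72090711801023/23915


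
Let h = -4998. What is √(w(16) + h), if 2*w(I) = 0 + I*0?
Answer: 7*I*√102 ≈ 70.697*I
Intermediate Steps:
w(I) = 0 (w(I) = (0 + I*0)/2 = (0 + 0)/2 = (½)*0 = 0)
√(w(16) + h) = √(0 - 4998) = √(-4998) = 7*I*√102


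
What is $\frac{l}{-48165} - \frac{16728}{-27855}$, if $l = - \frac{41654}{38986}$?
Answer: $\frac{349026012161}{581166933555} \approx 0.60056$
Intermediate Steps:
$l = - \frac{20827}{19493}$ ($l = \left(-41654\right) \frac{1}{38986} = - \frac{20827}{19493} \approx -1.0684$)
$\frac{l}{-48165} - \frac{16728}{-27855} = - \frac{20827}{19493 \left(-48165\right)} - \frac{16728}{-27855} = \left(- \frac{20827}{19493}\right) \left(- \frac{1}{48165}\right) - - \frac{5576}{9285} = \frac{20827}{938880345} + \frac{5576}{9285} = \frac{349026012161}{581166933555}$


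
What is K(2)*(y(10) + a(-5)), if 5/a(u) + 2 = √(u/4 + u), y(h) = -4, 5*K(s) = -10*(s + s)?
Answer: 1632/41 + 400*I/41 ≈ 39.805 + 9.7561*I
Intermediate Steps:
K(s) = -4*s (K(s) = (-10*(s + s))/5 = (-20*s)/5 = -4*s)
a(u) = 5/(-2 + √5*√u/2) (a(u) = 5/(-2 + √(u/4 + u)) = 5/(-2 + √(5*u/4)) = 5/(-2 + √5*√u/2))
K(2)*(y(10) + a(-5)) = (-4*2)*(-4 + 10/(-4 + √5*√(-5))) = -8*(-4 + 10/(-4 + √5*(I*√5))) = -8*(-4 + 10/(-4 + 5*I)) = -8*(-4 + 10*((-4 - 5*I)/41)) = -8*(-4 + 10*(-4 - 5*I)/41) = 32 - 80*(-4 - 5*I)/41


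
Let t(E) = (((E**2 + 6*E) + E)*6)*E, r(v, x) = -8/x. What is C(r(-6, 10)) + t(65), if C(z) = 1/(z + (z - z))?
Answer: 7300795/4 ≈ 1.8252e+6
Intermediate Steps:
t(E) = E*(6*E**2 + 42*E) (t(E) = ((E**2 + 7*E)*6)*E = (6*E**2 + 42*E)*E = E*(6*E**2 + 42*E))
C(z) = 1/z (C(z) = 1/(z + 0) = 1/z)
C(r(-6, 10)) + t(65) = 1/(-8/10) + 6*65**2*(7 + 65) = 1/(-8*1/10) + 6*4225*72 = 1/(-4/5) + 1825200 = -5/4 + 1825200 = 7300795/4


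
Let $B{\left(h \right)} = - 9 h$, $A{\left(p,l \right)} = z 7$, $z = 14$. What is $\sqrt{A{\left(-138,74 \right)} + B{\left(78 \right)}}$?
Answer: $2 i \sqrt{151} \approx 24.576 i$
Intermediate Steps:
$A{\left(p,l \right)} = 98$ ($A{\left(p,l \right)} = 14 \cdot 7 = 98$)
$\sqrt{A{\left(-138,74 \right)} + B{\left(78 \right)}} = \sqrt{98 - 702} = \sqrt{-604} = 2 i \sqrt{151}$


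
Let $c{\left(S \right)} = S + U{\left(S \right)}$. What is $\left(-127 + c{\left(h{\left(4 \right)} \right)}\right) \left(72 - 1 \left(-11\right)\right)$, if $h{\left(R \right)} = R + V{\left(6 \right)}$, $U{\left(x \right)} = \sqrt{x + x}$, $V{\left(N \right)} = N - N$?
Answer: $-10209 + 166 \sqrt{2} \approx -9974.2$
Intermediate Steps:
$V{\left(N \right)} = 0$
$U{\left(x \right)} = \sqrt{2} \sqrt{x}$ ($U{\left(x \right)} = \sqrt{2 x} = \sqrt{2} \sqrt{x}$)
$h{\left(R \right)} = R$ ($h{\left(R \right)} = R + 0 = R$)
$c{\left(S \right)} = S + \sqrt{2} \sqrt{S}$
$\left(-127 + c{\left(h{\left(4 \right)} \right)}\right) \left(72 - 1 \left(-11\right)\right) = \left(-127 + \left(4 + \sqrt{2} \sqrt{4}\right)\right) \left(72 - 1 \left(-11\right)\right) = \left(-127 + \left(4 + \sqrt{2} \cdot 2\right)\right) \left(72 - -11\right) = \left(-127 + \left(4 + 2 \sqrt{2}\right)\right) \left(72 + 11\right) = \left(-123 + 2 \sqrt{2}\right) 83 = -10209 + 166 \sqrt{2}$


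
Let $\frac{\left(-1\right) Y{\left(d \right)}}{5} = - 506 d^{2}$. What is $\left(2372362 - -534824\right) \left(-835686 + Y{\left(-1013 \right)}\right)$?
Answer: $7545228805958424$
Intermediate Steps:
$Y{\left(d \right)} = 2530 d^{2}$ ($Y{\left(d \right)} = - 5 \left(- 506 d^{2}\right) = 2530 d^{2}$)
$\left(2372362 - -534824\right) \left(-835686 + Y{\left(-1013 \right)}\right) = \left(2372362 - -534824\right) \left(-835686 + 2530 \left(-1013\right)^{2}\right) = \left(2372362 + 534824\right) \left(-835686 + 2530 \cdot 1026169\right) = 2907186 \left(-835686 + 2596207570\right) = 2907186 \cdot 2595371884 = 7545228805958424$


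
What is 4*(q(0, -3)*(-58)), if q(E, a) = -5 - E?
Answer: 1160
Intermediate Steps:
4*(q(0, -3)*(-58)) = 4*((-5 - 1*0)*(-58)) = 4*((-5 + 0)*(-58)) = 4*(-5*(-58)) = 4*290 = 1160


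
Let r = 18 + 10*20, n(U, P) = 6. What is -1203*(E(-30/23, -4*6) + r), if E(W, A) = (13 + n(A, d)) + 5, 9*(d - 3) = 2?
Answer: -291126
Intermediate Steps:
d = 29/9 (d = 3 + (⅑)*2 = 3 + 2/9 = 29/9 ≈ 3.2222)
E(W, A) = 24 (E(W, A) = (13 + 6) + 5 = 19 + 5 = 24)
r = 218 (r = 18 + 200 = 218)
-1203*(E(-30/23, -4*6) + r) = -1203*(24 + 218) = -1203*242 = -291126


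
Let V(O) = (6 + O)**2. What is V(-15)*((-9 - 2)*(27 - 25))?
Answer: -1782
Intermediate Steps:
V(-15)*((-9 - 2)*(27 - 25)) = (6 - 15)**2*((-9 - 2)*(27 - 25)) = (-9)**2*(-11*2) = 81*(-22) = -1782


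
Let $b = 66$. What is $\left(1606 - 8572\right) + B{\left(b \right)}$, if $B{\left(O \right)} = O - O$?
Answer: $-6966$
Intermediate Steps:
$B{\left(O \right)} = 0$
$\left(1606 - 8572\right) + B{\left(b \right)} = \left(1606 - 8572\right) + 0 = -6966 + 0 = -6966$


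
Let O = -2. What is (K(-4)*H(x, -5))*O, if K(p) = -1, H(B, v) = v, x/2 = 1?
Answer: -10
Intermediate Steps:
x = 2 (x = 2*1 = 2)
(K(-4)*H(x, -5))*O = -1*(-5)*(-2) = 5*(-2) = -10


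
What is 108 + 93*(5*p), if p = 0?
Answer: 108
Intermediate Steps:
108 + 93*(5*p) = 108 + 93*(5*0) = 108 + 93*0 = 108 + 0 = 108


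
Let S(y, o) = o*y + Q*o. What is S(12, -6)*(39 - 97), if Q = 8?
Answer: 6960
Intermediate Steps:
S(y, o) = 8*o + o*y (S(y, o) = o*y + 8*o = 8*o + o*y)
S(12, -6)*(39 - 97) = (-6*(8 + 12))*(39 - 97) = -6*20*(-58) = -120*(-58) = 6960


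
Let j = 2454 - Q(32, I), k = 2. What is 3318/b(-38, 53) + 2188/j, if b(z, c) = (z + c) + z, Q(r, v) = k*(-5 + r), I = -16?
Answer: -1978219/13800 ≈ -143.35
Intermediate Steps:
Q(r, v) = -10 + 2*r (Q(r, v) = 2*(-5 + r) = -10 + 2*r)
b(z, c) = c + 2*z (b(z, c) = (c + z) + z = c + 2*z)
j = 2400 (j = 2454 - (-10 + 2*32) = 2454 - (-10 + 64) = 2454 - 1*54 = 2454 - 54 = 2400)
3318/b(-38, 53) + 2188/j = 3318/(53 + 2*(-38)) + 2188/2400 = 3318/(53 - 76) + 2188*(1/2400) = 3318/(-23) + 547/600 = 3318*(-1/23) + 547/600 = -3318/23 + 547/600 = -1978219/13800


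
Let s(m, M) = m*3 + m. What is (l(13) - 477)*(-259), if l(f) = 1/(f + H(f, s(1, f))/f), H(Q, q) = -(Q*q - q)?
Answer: 14945336/121 ≈ 1.2352e+5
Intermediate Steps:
s(m, M) = 4*m (s(m, M) = 3*m + m = 4*m)
H(Q, q) = q - Q*q (H(Q, q) = -(-q + Q*q) = q - Q*q)
l(f) = 1/(f + (4 - 4*f)/f) (l(f) = 1/(f + ((4*1)*(1 - f))/f) = 1/(f + (4*(1 - f))/f) = 1/(f + (4 - 4*f)/f))
(l(13) - 477)*(-259) = (13/(4 + 13**2 - 4*13) - 477)*(-259) = (13/(4 + 169 - 52) - 477)*(-259) = (13/121 - 477)*(-259) = -57704/121*(-259) = 14945336/121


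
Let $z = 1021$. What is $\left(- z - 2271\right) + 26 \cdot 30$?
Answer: $-2512$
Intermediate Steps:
$\left(- z - 2271\right) + 26 \cdot 30 = \left(\left(-1\right) 1021 - 2271\right) + 26 \cdot 30 = \left(-1021 - 2271\right) + 780 = -3292 + 780 = -2512$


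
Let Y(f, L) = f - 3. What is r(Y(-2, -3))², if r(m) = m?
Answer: 25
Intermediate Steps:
Y(f, L) = -3 + f
r(Y(-2, -3))² = (-3 - 2)² = (-5)² = 25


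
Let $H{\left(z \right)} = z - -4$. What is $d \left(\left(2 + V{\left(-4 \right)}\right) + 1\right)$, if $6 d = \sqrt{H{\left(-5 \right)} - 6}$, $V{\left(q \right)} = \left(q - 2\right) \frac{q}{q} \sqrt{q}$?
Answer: $\frac{\sqrt{7} \left(4 + i\right)}{2} \approx 5.2915 + 1.3229 i$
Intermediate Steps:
$V{\left(q \right)} = \sqrt{q} \left(-2 + q\right)$ ($V{\left(q \right)} = \left(-2 + q\right) 1 \sqrt{q} = \left(-2 + q\right) \sqrt{q} = \sqrt{q} \left(-2 + q\right)$)
$H{\left(z \right)} = 4 + z$ ($H{\left(z \right)} = z + 4 = 4 + z$)
$d = \frac{i \sqrt{7}}{6}$ ($d = \frac{\sqrt{\left(4 - 5\right) - 6}}{6} = \frac{\sqrt{-1 - 6}}{6} = \frac{\sqrt{-7}}{6} = \frac{i \sqrt{7}}{6} \approx 0.44096 i$)
$d \left(\left(2 + V{\left(-4 \right)}\right) + 1\right) = \frac{i \sqrt{7}}{6} \left(\left(2 + \sqrt{-4} \left(-2 - 4\right)\right) + 1\right) = \frac{i \sqrt{7}}{6} \left(\left(2 + 2 i \left(-6\right)\right) + 1\right) = \frac{i \sqrt{7}}{6} \left(\left(2 - 12 i\right) + 1\right) = \frac{i \sqrt{7}}{6} \left(3 - 12 i\right) = \frac{i \sqrt{7} \left(3 - 12 i\right)}{6}$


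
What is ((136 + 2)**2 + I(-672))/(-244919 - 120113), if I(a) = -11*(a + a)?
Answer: -8457/91258 ≈ -0.092671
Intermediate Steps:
I(a) = -22*a
((136 + 2)**2 + I(-672))/(-244919 - 120113) = ((136 + 2)**2 - 22*(-672))/(-244919 - 120113) = (138**2 + 14784)/(-365032) = (19044 + 14784)*(-1/365032) = 33828*(-1/365032) = -8457/91258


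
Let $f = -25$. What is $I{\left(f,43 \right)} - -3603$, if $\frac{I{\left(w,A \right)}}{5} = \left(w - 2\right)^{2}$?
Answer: $7248$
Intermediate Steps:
$I{\left(w,A \right)} = 5 \left(-2 + w\right)^{2}$ ($I{\left(w,A \right)} = 5 \left(w - 2\right)^{2} = 5 \left(-2 + w\right)^{2}$)
$I{\left(f,43 \right)} - -3603 = 5 \left(-2 - 25\right)^{2} - -3603 = 5 \left(-27\right)^{2} + 3603 = 5 \cdot 729 + 3603 = 3645 + 3603 = 7248$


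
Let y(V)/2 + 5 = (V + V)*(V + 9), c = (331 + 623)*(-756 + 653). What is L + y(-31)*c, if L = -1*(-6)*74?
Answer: -267075672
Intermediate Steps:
L = 444 (L = 6*74 = 444)
c = -98262 (c = 954*(-103) = -98262)
y(V) = -10 + 4*V*(9 + V) (y(V) = -10 + 2*((V + V)*(V + 9)) = -10 + 2*((2*V)*(9 + V)) = -10 + 2*(2*V*(9 + V)) = -10 + 4*V*(9 + V))
L + y(-31)*c = 444 + (-10 + 4*(-31)² + 36*(-31))*(-98262) = 444 + (-10 + 4*961 - 1116)*(-98262) = 444 + (-10 + 3844 - 1116)*(-98262) = 444 + 2718*(-98262) = 444 - 267076116 = -267075672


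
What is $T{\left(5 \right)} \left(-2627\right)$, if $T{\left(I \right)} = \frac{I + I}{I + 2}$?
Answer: $- \frac{26270}{7} \approx -3752.9$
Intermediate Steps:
$T{\left(I \right)} = \frac{2 I}{2 + I}$
$T{\left(5 \right)} \left(-2627\right) = 2 \cdot 5 \frac{1}{2 + 5} \left(-2627\right) = 2 \cdot 5 \cdot \frac{1}{7} \left(-2627\right) = \frac{10}{7} \left(-2627\right) = - \frac{26270}{7}$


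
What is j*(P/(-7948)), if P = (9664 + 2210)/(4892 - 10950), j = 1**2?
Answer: 5937/24074492 ≈ 0.00024661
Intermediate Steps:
j = 1
P = -5937/3029 (P = 11874/(-6058) = 11874*(-1/6058) = -5937/3029 ≈ -1.9601)
j*(P/(-7948)) = 1*(-5937/3029/(-7948)) = 1*(-5937/3029*(-1/7948)) = 1*(5937/24074492) = 5937/24074492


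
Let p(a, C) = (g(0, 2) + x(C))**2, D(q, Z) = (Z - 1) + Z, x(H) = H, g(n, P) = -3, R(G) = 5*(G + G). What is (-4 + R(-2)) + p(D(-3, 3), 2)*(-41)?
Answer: -65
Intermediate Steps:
R(G) = 10*G (R(G) = 5*(2*G) = 10*G)
D(q, Z) = -1 + 2*Z (D(q, Z) = (-1 + Z) + Z = -1 + 2*Z)
p(a, C) = (-3 + C)**2
(-4 + R(-2)) + p(D(-3, 3), 2)*(-41) = (-4 + 10*(-2)) + (-3 + 2)**2*(-41) = (-4 - 20) + (-1)**2*(-41) = -24 + 1*(-41) = -24 - 41 = -65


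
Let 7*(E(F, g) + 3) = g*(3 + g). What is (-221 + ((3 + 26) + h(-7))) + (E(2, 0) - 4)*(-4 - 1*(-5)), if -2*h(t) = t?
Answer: -391/2 ≈ -195.50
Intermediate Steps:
E(F, g) = -3 + g*(3 + g)/7 (E(F, g) = -3 + (g*(3 + g))/7 = -3 + g*(3 + g)/7)
h(t) = -t/2
(-221 + ((3 + 26) + h(-7))) + (E(2, 0) - 4)*(-4 - 1*(-5)) = (-221 + ((3 + 26) - 1/2*(-7))) + ((-3 + (1/7)*0**2 + (3/7)*0) - 4)*(-4 - 1*(-5)) = (-221 + (29 + 7/2)) + ((-3 + (1/7)*0 + 0) - 4)*(-4 + 5) = (-221 + 65/2) + ((-3 + 0 + 0) - 4)*1 = -377/2 + (-3 - 4)*1 = -377/2 - 7*1 = -377/2 - 7 = -391/2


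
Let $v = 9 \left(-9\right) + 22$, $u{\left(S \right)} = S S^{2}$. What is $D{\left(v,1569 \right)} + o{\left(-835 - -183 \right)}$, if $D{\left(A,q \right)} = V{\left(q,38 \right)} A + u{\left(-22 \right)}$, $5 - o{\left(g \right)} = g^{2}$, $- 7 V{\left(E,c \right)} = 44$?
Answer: $- \frac{3047633}{7} \approx -4.3538 \cdot 10^{5}$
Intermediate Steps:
$V{\left(E,c \right)} = - \frac{44}{7}$ ($V{\left(E,c \right)} = \left(- \frac{1}{7}\right) 44 = - \frac{44}{7}$)
$u{\left(S \right)} = S^{3}$
$v = -59$ ($v = -81 + 22 = -59$)
$o{\left(g \right)} = 5 - g^{2}$
$D{\left(A,q \right)} = -10648 - \frac{44 A}{7}$ ($D{\left(A,q \right)} = - \frac{44 A}{7} + \left(-22\right)^{3} = - \frac{44 A}{7} - 10648 = -10648 - \frac{44 A}{7}$)
$D{\left(v,1569 \right)} + o{\left(-835 - -183 \right)} = \left(-10648 - - \frac{2596}{7}\right) + \left(5 - \left(-835 - -183\right)^{2}\right) = \left(-10648 + \frac{2596}{7}\right) + \left(5 - \left(-835 + 183\right)^{2}\right) = - \frac{71940}{7} + \left(5 - \left(-652\right)^{2}\right) = - \frac{71940}{7} + \left(5 - 425104\right) = - \frac{71940}{7} - 425099 = - \frac{3047633}{7}$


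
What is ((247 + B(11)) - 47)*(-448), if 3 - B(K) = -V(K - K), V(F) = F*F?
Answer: -90944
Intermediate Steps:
V(F) = F²
B(K) = 3 (B(K) = 3 - (-1)*(K - K)² = 3 - (-1)*0² = 3 - (-1)*0 = 3 - 1*0 = 3 + 0 = 3)
((247 + B(11)) - 47)*(-448) = ((247 + 3) - 47)*(-448) = (250 - 47)*(-448) = 203*(-448) = -90944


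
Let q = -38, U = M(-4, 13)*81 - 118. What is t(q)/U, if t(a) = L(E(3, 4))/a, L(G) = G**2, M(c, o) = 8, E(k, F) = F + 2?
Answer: -9/5035 ≈ -0.0017875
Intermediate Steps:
E(k, F) = 2 + F
U = 530 (U = 8*81 - 118 = 648 - 118 = 530)
t(a) = 36/a (t(a) = (2 + 4)**2/a = 6**2/a = 36/a)
t(q)/U = (36/(-38))/530 = (36*(-1/38))*(1/530) = -18/19*1/530 = -9/5035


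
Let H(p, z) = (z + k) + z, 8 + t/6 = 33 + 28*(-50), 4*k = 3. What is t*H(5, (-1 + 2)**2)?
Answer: -45375/2 ≈ -22688.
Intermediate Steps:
k = 3/4 (k = (1/4)*3 = 3/4 ≈ 0.75000)
t = -8250 (t = -48 + 6*(33 + 28*(-50)) = -48 + 6*(33 - 1400) = -48 + 6*(-1367) = -48 - 8202 = -8250)
H(p, z) = 3/4 + 2*z (H(p, z) = (z + 3/4) + z = (3/4 + z) + z = 3/4 + 2*z)
t*H(5, (-1 + 2)**2) = -8250*(3/4 + 2*(-1 + 2)**2) = -8250*(3/4 + 2*1**2) = -8250*(3/4 + 2*1) = -8250*(3/4 + 2) = -8250*11/4 = -45375/2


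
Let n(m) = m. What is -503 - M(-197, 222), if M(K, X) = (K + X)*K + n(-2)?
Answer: 4424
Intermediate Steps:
M(K, X) = -2 + K*(K + X) (M(K, X) = (K + X)*K - 2 = K*(K + X) - 2 = -2 + K*(K + X))
-503 - M(-197, 222) = -503 - (-2 + (-197)² - 197*222) = -503 - (-2 + 38809 - 43734) = -503 - 1*(-4927) = -503 + 4927 = 4424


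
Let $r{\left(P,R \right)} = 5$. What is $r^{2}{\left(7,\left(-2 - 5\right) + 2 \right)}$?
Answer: $25$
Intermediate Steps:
$r^{2}{\left(7,\left(-2 - 5\right) + 2 \right)} = 5^{2} = 25$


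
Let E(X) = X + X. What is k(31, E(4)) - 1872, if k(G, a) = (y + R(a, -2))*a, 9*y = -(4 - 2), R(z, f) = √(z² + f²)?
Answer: -16864/9 + 16*√17 ≈ -1807.8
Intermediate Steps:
R(z, f) = √(f² + z²)
y = -2/9 (y = (-(4 - 2))/9 = (-1*2)/9 = (⅑)*(-2) = -2/9 ≈ -0.22222)
E(X) = 2*X
k(G, a) = a*(-2/9 + √(4 + a²)) (k(G, a) = (-2/9 + √((-2)² + a²))*a = (-2/9 + √(4 + a²))*a = a*(-2/9 + √(4 + a²)))
k(31, E(4)) - 1872 = (2*4)*(-2 + 9*√(4 + (2*4)²))/9 - 1872 = (⅑)*8*(-2 + 9*√(4 + 8²)) - 1872 = (⅑)*8*(-2 + 9*√(4 + 64)) - 1872 = (⅑)*8*(-2 + 9*√68) - 1872 = (⅑)*8*(-2 + 9*(2*√17)) - 1872 = (⅑)*8*(-2 + 18*√17) - 1872 = (-16/9 + 16*√17) - 1872 = -16864/9 + 16*√17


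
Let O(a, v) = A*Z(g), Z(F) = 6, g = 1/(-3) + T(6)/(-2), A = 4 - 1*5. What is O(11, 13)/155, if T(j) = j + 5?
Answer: -6/155 ≈ -0.038710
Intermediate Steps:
A = -1 (A = 4 - 5 = -1)
T(j) = 5 + j
g = -35/6 (g = 1/(-3) + (5 + 6)/(-2) = 1*(-⅓) + 11*(-½) = -⅓ - 11/2 = -35/6 ≈ -5.8333)
O(a, v) = -6 (O(a, v) = -1*6 = -6)
O(11, 13)/155 = -6/155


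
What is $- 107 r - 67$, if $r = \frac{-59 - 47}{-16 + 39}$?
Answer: $\frac{9801}{23} \approx 426.13$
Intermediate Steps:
$r = - \frac{106}{23} \approx -4.6087$
$- 107 r - 67 = \left(-107\right) \left(- \frac{106}{23}\right) - 67 = \frac{11342}{23} - 67 = \frac{9801}{23}$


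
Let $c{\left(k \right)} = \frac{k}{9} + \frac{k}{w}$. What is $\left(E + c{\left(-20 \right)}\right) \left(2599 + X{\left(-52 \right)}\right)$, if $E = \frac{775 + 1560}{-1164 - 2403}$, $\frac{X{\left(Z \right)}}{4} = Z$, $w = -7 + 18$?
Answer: $- \frac{440466035}{39237} \approx -11226.0$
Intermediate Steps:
$w = 11$
$X{\left(Z \right)} = 4 Z$
$E = - \frac{2335}{3567}$ ($E = \frac{2335}{-3567} = 2335 \left(- \frac{1}{3567}\right) = - \frac{2335}{3567} \approx -0.65461$)
$c{\left(k \right)} = \frac{20 k}{99}$ ($c{\left(k \right)} = \frac{k}{9} + \frac{k}{11} = \frac{20 k}{99}$)
$\left(E + c{\left(-20 \right)}\right) \left(2599 + X{\left(-52 \right)}\right) = \left(- \frac{2335}{3567} + \frac{20}{99} \left(-20\right)\right) \left(2599 + 4 \left(-52\right)\right) = \left(- \frac{2335}{3567} - \frac{400}{99}\right) \left(2599 - 208\right) = \left(- \frac{552655}{117711}\right) 2391 = - \frac{440466035}{39237}$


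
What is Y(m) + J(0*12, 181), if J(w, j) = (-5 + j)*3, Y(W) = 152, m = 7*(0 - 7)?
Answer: 680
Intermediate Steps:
m = -49 (m = 7*(-7) = -49)
J(w, j) = -15 + 3*j
Y(m) + J(0*12, 181) = 152 + (-15 + 3*181) = 152 + (-15 + 543) = 152 + 528 = 680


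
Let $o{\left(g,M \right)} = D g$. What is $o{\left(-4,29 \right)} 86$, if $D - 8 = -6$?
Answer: $-688$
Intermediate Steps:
$D = 2$ ($D = 8 - 6 = 2$)
$o{\left(g,M \right)} = 2 g$
$o{\left(-4,29 \right)} 86 = 2 \left(-4\right) 86 = \left(-8\right) 86 = -688$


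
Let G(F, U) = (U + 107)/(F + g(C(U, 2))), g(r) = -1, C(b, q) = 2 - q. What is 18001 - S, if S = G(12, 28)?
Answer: 197876/11 ≈ 17989.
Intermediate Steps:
G(F, U) = (107 + U)/(-1 + F) (G(F, U) = (U + 107)/(F - 1) = (107 + U)/(-1 + F))
S = 135/11 (S = (107 + 28)/(-1 + 12) = 135/11 ≈ 12.273)
18001 - S = 18001 - 1*135/11 = 18001 - 135/11 = 197876/11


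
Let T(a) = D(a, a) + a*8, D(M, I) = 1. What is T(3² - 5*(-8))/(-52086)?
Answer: -131/17362 ≈ -0.0075452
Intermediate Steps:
T(a) = 1 + 8*a (T(a) = 1 + a*8 = 1 + 8*a)
T(3² - 5*(-8))/(-52086) = (1 + 8*(3² - 5*(-8)))/(-52086) = (1 + 8*(9 + 40))*(-1/52086) = (1 + 8*49)*(-1/52086) = (1 + 392)*(-1/52086) = 393*(-1/52086) = -131/17362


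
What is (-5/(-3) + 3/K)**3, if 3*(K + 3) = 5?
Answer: -343/1728 ≈ -0.19850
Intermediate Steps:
K = -4/3 (K = -3 + (1/3)*5 = -3 + 5/3 = -4/3 ≈ -1.3333)
(-5/(-3) + 3/K)**3 = (-5/(-3) + 3/(-4/3))**3 = (-5*(-1/3) + 3*(-3/4))**3 = (5/3 - 9/4)**3 = (-7/12)**3 = -343/1728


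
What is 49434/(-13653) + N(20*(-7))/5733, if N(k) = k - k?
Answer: -16478/4551 ≈ -3.6207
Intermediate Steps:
N(k) = 0
49434/(-13653) + N(20*(-7))/5733 = 49434/(-13653) + 0/5733 = 49434*(-1/13653) + 0*(1/5733) = -16478/4551 + 0 = -16478/4551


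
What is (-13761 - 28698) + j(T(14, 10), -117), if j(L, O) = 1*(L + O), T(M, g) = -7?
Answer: -42583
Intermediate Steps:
j(L, O) = L + O
(-13761 - 28698) + j(T(14, 10), -117) = (-13761 - 28698) + (-7 - 117) = -42459 - 124 = -42583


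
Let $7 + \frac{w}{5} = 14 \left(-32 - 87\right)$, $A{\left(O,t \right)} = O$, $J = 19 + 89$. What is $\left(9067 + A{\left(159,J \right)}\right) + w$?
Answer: $861$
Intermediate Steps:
$J = 108$
$w = -8365$ ($w = -35 + 5 \cdot 14 \left(-32 - 87\right) = -35 + 5 \cdot 14 \left(-119\right) = -35 + 5 \left(-1666\right) = -35 - 8330 = -8365$)
$\left(9067 + A{\left(159,J \right)}\right) + w = \left(9067 + 159\right) - 8365 = 9226 - 8365 = 861$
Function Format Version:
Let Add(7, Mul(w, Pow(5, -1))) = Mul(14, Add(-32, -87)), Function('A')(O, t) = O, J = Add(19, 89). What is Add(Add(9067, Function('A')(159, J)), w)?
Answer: 861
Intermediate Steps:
J = 108
w = -8365 (w = Add(-35, Mul(5, Mul(14, Add(-32, -87)))) = Add(-35, Mul(5, Mul(14, -119))) = Add(-35, Mul(5, -1666)) = Add(-35, -8330) = -8365)
Add(Add(9067, Function('A')(159, J)), w) = Add(Add(9067, 159), -8365) = Add(9226, -8365) = 861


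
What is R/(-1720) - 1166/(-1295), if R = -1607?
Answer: 817317/445480 ≈ 1.8347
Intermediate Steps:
R/(-1720) - 1166/(-1295) = -1607/(-1720) - 1166/(-1295) = -1607*(-1/1720) - 1166*(-1/1295) = 1607/1720 + 1166/1295 = 817317/445480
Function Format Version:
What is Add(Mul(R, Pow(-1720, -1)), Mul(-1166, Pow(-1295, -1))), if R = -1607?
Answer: Rational(817317, 445480) ≈ 1.8347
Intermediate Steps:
Add(Mul(R, Pow(-1720, -1)), Mul(-1166, Pow(-1295, -1))) = Add(Mul(-1607, Pow(-1720, -1)), Mul(-1166, Pow(-1295, -1))) = Add(Mul(-1607, Rational(-1, 1720)), Mul(-1166, Rational(-1, 1295))) = Add(Rational(1607, 1720), Rational(1166, 1295)) = Rational(817317, 445480)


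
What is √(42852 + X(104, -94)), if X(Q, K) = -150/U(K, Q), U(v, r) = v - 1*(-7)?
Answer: √36039982/29 ≈ 207.01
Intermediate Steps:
U(v, r) = 7 + v (U(v, r) = v + 7 = 7 + v)
X(Q, K) = -150/(7 + K)
√(42852 + X(104, -94)) = √(42852 - 150/(7 - 94)) = √(42852 - 150/(-87)) = √(42852 - 150*(-1/87)) = √(42852 + 50/29) = √(1242758/29) = √36039982/29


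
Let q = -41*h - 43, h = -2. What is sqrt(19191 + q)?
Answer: sqrt(19230) ≈ 138.67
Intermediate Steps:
q = 39 (q = -41*(-2) - 43 = 82 - 43 = 39)
sqrt(19191 + q) = sqrt(19191 + 39) = sqrt(19230)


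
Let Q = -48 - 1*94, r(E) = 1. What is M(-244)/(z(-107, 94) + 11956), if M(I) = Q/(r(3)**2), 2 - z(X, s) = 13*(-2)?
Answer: -71/5992 ≈ -0.011849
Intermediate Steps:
Q = -142 (Q = -48 - 94 = -142)
z(X, s) = 28 (z(X, s) = 2 - 13*(-2) = 2 - 1*(-26) = 2 + 26 = 28)
M(I) = -142 (M(I) = -142/(1**2) = -142/1 = -142*1 = -142)
M(-244)/(z(-107, 94) + 11956) = -142/(28 + 11956) = -142/11984 = -142*1/11984 = -71/5992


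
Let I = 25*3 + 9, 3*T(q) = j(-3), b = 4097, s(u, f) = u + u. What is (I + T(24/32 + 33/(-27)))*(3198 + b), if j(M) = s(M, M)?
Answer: 598190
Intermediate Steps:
s(u, f) = 2*u
j(M) = 2*M
T(q) = -2 (T(q) = (2*(-3))/3 = (⅓)*(-6) = -2)
I = 84 (I = 75 + 9 = 84)
(I + T(24/32 + 33/(-27)))*(3198 + b) = (84 - 2)*(3198 + 4097) = 82*7295 = 598190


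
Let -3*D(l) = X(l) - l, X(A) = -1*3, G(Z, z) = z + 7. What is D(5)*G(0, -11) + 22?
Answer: 34/3 ≈ 11.333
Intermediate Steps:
G(Z, z) = 7 + z
X(A) = -3
D(l) = 1 + l/3 (D(l) = -(-3 - l)/3 = 1 + l/3)
D(5)*G(0, -11) + 22 = (1 + (⅓)*5)*(7 - 11) + 22 = (1 + 5/3)*(-4) + 22 = (8/3)*(-4) + 22 = -32/3 + 22 = 34/3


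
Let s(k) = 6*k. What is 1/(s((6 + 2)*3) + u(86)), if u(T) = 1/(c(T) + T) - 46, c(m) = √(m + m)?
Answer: 708038/69396153 + 2*√43/69396153 ≈ 0.010203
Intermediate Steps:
c(m) = √2*√m (c(m) = √(2*m) = √2*√m)
u(T) = -46 + 1/(T + √2*√T) (u(T) = 1/(√2*√T + T) - 46 = 1/(T + √2*√T) - 46 = -46 + 1/(T + √2*√T))
1/(s((6 + 2)*3) + u(86)) = 1/(6*((6 + 2)*3) + (1 - 46*86 - 46*√2*√86)/(86 + √2*√86)) = 1/(6*(8*3) + (1 - 3956 - 92*√43)/(86 + 2*√43)) = 1/(6*24 + (-3955 - 92*√43)/(86 + 2*√43)) = 1/(144 + (-3955 - 92*√43)/(86 + 2*√43))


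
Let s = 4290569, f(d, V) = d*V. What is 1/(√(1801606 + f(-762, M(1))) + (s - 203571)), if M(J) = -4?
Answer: 2043499/8351775423675 - √1804654/16703550847350 ≈ 2.4460e-7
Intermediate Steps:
f(d, V) = V*d
1/(√(1801606 + f(-762, M(1))) + (s - 203571)) = 1/(√(1801606 - 4*(-762)) + (4290569 - 203571)) = 1/(√(1801606 + 3048) + 4086998) = 1/(√1804654 + 4086998) = 1/(4086998 + √1804654)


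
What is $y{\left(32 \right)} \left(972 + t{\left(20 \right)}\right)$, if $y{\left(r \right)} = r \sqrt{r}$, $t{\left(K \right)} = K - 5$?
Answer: $126336 \sqrt{2} \approx 1.7867 \cdot 10^{5}$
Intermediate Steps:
$t{\left(K \right)} = -5 + K$ ($t{\left(K \right)} = K - 5 = -5 + K$)
$y{\left(r \right)} = r^{\frac{3}{2}}$
$y{\left(32 \right)} \left(972 + t{\left(20 \right)}\right) = 32^{\frac{3}{2}} \left(972 + \left(-5 + 20\right)\right) = 128 \sqrt{2} \left(972 + 15\right) = 128 \sqrt{2} \cdot 987 = 126336 \sqrt{2}$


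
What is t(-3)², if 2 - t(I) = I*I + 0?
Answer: 49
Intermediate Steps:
t(I) = 2 - I² (t(I) = 2 - (I*I + 0) = 2 - (I² + 0) = 2 - I²)
t(-3)² = (2 - 1*(-3)²)² = (2 - 1*9)² = (2 - 9)² = (-7)² = 49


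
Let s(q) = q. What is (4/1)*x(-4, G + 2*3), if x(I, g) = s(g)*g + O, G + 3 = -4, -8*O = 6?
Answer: 1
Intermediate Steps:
O = -3/4 (O = -1/8*6 = -3/4 ≈ -0.75000)
G = -7 (G = -3 - 4 = -7)
x(I, g) = -3/4 + g**2 (x(I, g) = g*g - 3/4 = g**2 - 3/4 = -3/4 + g**2)
(4/1)*x(-4, G + 2*3) = (4/1)*(-3/4 + (-7 + 2*3)**2) = (4*1)*(-3/4 + (-7 + 6)**2) = 4*(-3/4 + (-1)**2) = 4*(-3/4 + 1) = 4*(1/4) = 1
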